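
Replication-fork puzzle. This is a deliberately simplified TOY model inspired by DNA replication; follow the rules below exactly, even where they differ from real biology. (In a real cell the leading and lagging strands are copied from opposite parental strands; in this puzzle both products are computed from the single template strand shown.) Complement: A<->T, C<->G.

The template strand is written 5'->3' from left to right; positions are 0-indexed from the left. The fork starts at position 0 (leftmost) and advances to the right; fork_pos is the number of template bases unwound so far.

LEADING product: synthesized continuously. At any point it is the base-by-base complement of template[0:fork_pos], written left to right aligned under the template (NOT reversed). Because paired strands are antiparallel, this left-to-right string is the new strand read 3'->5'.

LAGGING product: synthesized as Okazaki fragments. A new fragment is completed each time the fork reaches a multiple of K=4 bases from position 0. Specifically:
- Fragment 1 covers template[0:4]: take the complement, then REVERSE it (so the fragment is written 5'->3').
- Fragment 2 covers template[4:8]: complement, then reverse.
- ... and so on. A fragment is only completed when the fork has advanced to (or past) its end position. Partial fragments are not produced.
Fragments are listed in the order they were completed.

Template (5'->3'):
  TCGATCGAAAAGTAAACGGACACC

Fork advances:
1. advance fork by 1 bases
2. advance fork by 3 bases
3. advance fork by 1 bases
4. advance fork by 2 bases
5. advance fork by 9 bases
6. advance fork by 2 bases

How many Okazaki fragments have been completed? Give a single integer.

Answer: 4

Derivation:
Step 1: advance 1 -> fork_pos = 0 + 1 = 1. Next multiple of 4 is 4 (not reached); still 0 fragment(s).
Step 2: advance 3 -> fork_pos = 1 + 3 = 4. Reached multiple(s) of 4: 4 -> fragment 1 completed (1 total).
Step 3: advance 1 -> fork_pos = 4 + 1 = 5. Next multiple of 4 is 8 (not reached); still 1 fragment(s).
Step 4: advance 2 -> fork_pos = 5 + 2 = 7. Next multiple of 4 is 8 (not reached); still 1 fragment(s).
Step 5: advance 9 -> fork_pos = 7 + 9 = 16. Reached multiple(s) of 4: 8, 12, 16 -> fragments 2-4 completed (4 total).
Step 6: advance 2 -> fork_pos = 16 + 2 = 18. Next multiple of 4 is 20 (not reached); still 4 fragment(s).
Check: final fork_pos = 18; the multiples of 4 that are <= 18 are 4..16 -> 18 // 4 = 4 completed fragment(s).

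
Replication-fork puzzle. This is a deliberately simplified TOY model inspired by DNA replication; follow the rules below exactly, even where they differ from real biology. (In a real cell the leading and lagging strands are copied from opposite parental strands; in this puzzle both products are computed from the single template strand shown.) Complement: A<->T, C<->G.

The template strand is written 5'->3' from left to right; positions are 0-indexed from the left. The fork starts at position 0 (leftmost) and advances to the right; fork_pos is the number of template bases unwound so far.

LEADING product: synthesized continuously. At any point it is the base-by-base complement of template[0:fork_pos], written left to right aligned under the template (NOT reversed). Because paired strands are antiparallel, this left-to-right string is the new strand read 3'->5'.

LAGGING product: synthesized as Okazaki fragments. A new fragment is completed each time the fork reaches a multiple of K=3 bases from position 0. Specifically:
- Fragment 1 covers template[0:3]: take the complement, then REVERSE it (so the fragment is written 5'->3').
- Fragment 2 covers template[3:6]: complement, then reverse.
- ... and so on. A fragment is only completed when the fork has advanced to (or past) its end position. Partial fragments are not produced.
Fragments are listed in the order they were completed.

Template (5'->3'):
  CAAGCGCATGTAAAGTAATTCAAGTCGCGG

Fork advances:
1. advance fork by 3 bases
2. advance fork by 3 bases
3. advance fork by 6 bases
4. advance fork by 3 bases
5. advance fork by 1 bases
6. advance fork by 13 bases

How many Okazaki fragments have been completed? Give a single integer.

Step 1: advance 3 -> fork_pos = 0 + 3 = 3. Reached multiple(s) of 3: 3 -> fragment 1 completed (1 total).
Step 2: advance 3 -> fork_pos = 3 + 3 = 6. Reached multiple(s) of 3: 6 -> fragment 2 completed (2 total).
Step 3: advance 6 -> fork_pos = 6 + 6 = 12. Reached multiple(s) of 3: 9, 12 -> fragments 3-4 completed (4 total).
Step 4: advance 3 -> fork_pos = 12 + 3 = 15. Reached multiple(s) of 3: 15 -> fragment 5 completed (5 total).
Step 5: advance 1 -> fork_pos = 15 + 1 = 16. Next multiple of 3 is 18 (not reached); still 5 fragment(s).
Step 6: advance 13 -> fork_pos = 16 + 13 = 29. Reached multiple(s) of 3: 18, 21, 24, 27 -> fragments 6-9 completed (9 total).
Check: final fork_pos = 29; the multiples of 3 that are <= 29 are 3..27 -> 29 // 3 = 9 completed fragment(s).

Answer: 9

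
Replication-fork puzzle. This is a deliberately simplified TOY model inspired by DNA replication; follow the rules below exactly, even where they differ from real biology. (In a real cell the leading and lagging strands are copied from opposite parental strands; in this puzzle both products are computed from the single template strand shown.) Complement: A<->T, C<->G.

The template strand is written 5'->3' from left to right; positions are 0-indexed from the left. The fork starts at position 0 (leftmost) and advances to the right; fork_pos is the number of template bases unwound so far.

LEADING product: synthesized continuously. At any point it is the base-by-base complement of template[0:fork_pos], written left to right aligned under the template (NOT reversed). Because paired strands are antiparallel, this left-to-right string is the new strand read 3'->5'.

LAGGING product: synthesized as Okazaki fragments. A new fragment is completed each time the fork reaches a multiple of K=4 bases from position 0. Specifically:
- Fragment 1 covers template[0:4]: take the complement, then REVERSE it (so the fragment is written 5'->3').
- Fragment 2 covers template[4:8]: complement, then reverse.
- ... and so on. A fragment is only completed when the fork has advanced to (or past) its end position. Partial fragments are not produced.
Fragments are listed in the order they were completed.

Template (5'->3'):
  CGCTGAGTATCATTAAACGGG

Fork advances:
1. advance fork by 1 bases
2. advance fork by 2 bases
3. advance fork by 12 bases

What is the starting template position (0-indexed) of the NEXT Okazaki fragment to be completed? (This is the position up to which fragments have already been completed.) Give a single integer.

Step 1: advance 1 -> fork_pos = 0 + 1 = 1. Next multiple of 4 is 4 (not reached); still 0 fragment(s).
Step 2: advance 2 -> fork_pos = 1 + 2 = 3. Next multiple of 4 is 4 (not reached); still 0 fragment(s).
Step 3: advance 12 -> fork_pos = 3 + 12 = 15. Reached multiple(s) of 4: 4, 8, 12 -> fragments 1-3 completed (3 total).
3 fragment(s) completed, covering template[0:12] (3 x 4 = 12). The next fragment, fragment 4, covers template[12:16], so it starts at position 12.

Answer: 12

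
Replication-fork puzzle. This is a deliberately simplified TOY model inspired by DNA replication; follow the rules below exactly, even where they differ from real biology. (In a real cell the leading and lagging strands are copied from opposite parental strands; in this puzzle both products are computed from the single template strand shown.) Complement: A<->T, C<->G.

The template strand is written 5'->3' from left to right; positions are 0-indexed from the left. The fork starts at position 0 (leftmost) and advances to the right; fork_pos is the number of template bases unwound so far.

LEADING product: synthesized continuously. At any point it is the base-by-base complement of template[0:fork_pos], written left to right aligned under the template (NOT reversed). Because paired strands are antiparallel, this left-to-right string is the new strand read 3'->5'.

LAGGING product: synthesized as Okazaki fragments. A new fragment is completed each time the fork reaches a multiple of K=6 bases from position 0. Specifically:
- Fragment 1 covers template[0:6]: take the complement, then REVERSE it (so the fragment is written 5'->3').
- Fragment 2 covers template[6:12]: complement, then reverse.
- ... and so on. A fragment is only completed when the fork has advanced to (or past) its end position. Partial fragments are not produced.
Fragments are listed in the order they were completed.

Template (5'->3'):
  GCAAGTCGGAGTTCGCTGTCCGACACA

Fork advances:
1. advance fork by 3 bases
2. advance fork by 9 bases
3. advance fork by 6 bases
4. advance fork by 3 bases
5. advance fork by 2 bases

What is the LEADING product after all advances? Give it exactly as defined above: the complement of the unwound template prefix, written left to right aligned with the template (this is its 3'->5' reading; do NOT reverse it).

Answer: CGTTCAGCCTCAAGCGACAGGCT

Derivation:
Step 1: advance 3 -> fork_pos = 0 + 3 = 3.
Step 2: advance 9 -> fork_pos = 3 + 9 = 12.
Step 3: advance 6 -> fork_pos = 12 + 6 = 18.
Step 4: advance 3 -> fork_pos = 18 + 3 = 21.
Step 5: advance 2 -> fork_pos = 21 + 2 = 23.
Unwound prefix: template[0:23] = GCAAGTCGGAGTTCGCTGTCCGA
Complement it base by base (A<->T, C<->G), keeping left-to-right order:
  [0:5] GCAAG -> CGTTC
  [5:10] TCGGA -> AGCCT
  [10:15] GTTCG -> CAAGC
  [15:20] CTGTC -> GACAG
  [20:23] CGA -> GCT
Concatenate: CGTTCAGCCTCAAGCGACAGGCT (length 23; written aligned with the template, i.e. 3'->5').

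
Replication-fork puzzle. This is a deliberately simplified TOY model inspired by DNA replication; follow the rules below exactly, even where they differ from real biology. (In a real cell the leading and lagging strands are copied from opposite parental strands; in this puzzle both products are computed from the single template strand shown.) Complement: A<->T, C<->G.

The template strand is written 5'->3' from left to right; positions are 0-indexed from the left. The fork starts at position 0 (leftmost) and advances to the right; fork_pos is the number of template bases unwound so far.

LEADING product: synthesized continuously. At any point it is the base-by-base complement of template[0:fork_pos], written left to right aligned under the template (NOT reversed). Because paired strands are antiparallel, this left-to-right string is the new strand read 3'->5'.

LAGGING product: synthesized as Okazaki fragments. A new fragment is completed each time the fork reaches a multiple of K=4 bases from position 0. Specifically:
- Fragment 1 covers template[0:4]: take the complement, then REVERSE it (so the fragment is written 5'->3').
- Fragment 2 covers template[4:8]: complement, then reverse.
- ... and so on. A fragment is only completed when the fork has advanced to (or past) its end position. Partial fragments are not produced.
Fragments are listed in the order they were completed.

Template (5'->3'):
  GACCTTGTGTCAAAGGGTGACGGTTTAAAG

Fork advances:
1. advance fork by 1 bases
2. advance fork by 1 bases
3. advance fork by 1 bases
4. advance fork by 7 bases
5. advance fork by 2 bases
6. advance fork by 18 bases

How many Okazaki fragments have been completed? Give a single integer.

Step 1: advance 1 -> fork_pos = 0 + 1 = 1. Next multiple of 4 is 4 (not reached); still 0 fragment(s).
Step 2: advance 1 -> fork_pos = 1 + 1 = 2. Next multiple of 4 is 4 (not reached); still 0 fragment(s).
Step 3: advance 1 -> fork_pos = 2 + 1 = 3. Next multiple of 4 is 4 (not reached); still 0 fragment(s).
Step 4: advance 7 -> fork_pos = 3 + 7 = 10. Reached multiple(s) of 4: 4, 8 -> fragments 1-2 completed (2 total).
Step 5: advance 2 -> fork_pos = 10 + 2 = 12. Reached multiple(s) of 4: 12 -> fragment 3 completed (3 total).
Step 6: advance 18 -> fork_pos = 12 + 18 = 30. Reached multiple(s) of 4: 16, 20, 24, 28 -> fragments 4-7 completed (7 total).
Check: final fork_pos = 30; the multiples of 4 that are <= 30 are 4..28 -> 30 // 4 = 7 completed fragment(s).

Answer: 7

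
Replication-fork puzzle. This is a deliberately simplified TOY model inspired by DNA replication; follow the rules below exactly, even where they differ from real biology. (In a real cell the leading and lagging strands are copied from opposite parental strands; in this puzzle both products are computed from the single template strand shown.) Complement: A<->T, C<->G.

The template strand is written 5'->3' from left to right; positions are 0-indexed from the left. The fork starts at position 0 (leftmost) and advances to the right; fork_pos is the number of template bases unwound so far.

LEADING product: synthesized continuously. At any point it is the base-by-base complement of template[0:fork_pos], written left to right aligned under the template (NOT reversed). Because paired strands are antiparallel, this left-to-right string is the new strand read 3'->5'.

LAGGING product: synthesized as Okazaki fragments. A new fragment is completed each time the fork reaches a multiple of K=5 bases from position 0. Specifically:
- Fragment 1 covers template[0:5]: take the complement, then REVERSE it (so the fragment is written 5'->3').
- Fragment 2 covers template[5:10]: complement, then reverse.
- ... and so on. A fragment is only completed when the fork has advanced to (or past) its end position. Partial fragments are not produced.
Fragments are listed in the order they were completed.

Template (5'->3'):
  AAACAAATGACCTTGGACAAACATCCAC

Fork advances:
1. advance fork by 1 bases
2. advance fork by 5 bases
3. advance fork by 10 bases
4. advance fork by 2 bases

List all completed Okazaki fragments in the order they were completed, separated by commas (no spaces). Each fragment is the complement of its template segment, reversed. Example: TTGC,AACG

Step 1: advance 1 -> fork_pos = 0 + 1 = 1. Next multiple of 5 is 5 (not reached); still 0 fragment(s).
Step 2: advance 5 -> fork_pos = 1 + 5 = 6. Reached multiple(s) of 5: 5 -> fragment 1 completed (1 total).
Step 3: advance 10 -> fork_pos = 6 + 10 = 16. Reached multiple(s) of 5: 10, 15 -> fragments 2-3 completed (3 total).
Step 4: advance 2 -> fork_pos = 16 + 2 = 18. Next multiple of 5 is 20 (not reached); still 3 fragment(s).
Final fork_pos = 18, so 3 fragment(s) are complete. Build each: template segment -> complement -> reverse.
Fragment 1: template[0:5] = AAACA -> complement TTTGT -> reversed TGTTT
Fragment 2: template[5:10] = AATGA -> complement TTACT -> reversed TCATT
Fragment 3: template[10:15] = CCTTG -> complement GGAAC -> reversed CAAGG

Answer: TGTTT,TCATT,CAAGG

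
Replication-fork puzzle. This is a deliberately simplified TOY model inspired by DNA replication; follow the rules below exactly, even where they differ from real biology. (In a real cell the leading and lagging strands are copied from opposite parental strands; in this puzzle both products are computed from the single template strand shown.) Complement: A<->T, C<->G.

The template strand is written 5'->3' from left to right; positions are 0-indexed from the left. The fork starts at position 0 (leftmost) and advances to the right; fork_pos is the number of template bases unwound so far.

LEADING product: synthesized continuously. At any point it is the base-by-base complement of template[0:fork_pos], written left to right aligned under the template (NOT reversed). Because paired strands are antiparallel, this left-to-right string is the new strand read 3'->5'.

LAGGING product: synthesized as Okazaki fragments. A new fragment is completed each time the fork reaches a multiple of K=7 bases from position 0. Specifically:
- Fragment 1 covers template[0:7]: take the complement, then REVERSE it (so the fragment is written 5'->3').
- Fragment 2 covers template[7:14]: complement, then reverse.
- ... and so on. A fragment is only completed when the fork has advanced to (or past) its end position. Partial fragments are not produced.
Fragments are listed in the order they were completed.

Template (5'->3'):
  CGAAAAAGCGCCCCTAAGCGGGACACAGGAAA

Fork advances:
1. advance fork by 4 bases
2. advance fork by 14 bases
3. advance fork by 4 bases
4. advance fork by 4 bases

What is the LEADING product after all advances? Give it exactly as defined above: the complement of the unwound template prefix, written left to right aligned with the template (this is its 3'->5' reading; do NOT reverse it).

Answer: GCTTTTTCGCGGGGATTCGCCCTGTG

Derivation:
Step 1: advance 4 -> fork_pos = 0 + 4 = 4.
Step 2: advance 14 -> fork_pos = 4 + 14 = 18.
Step 3: advance 4 -> fork_pos = 18 + 4 = 22.
Step 4: advance 4 -> fork_pos = 22 + 4 = 26.
Unwound prefix: template[0:26] = CGAAAAAGCGCCCCTAAGCGGGACAC
Complement it base by base (A<->T, C<->G), keeping left-to-right order:
  [0:5] CGAAA -> GCTTT
  [5:10] AAGCG -> TTCGC
  [10:15] CCCCT -> GGGGA
  [15:20] AAGCG -> TTCGC
  [20:25] GGACA -> CCTGT
  [25:26] C -> G
Concatenate: GCTTTTTCGCGGGGATTCGCCCTGTG (length 26; written aligned with the template, i.e. 3'->5').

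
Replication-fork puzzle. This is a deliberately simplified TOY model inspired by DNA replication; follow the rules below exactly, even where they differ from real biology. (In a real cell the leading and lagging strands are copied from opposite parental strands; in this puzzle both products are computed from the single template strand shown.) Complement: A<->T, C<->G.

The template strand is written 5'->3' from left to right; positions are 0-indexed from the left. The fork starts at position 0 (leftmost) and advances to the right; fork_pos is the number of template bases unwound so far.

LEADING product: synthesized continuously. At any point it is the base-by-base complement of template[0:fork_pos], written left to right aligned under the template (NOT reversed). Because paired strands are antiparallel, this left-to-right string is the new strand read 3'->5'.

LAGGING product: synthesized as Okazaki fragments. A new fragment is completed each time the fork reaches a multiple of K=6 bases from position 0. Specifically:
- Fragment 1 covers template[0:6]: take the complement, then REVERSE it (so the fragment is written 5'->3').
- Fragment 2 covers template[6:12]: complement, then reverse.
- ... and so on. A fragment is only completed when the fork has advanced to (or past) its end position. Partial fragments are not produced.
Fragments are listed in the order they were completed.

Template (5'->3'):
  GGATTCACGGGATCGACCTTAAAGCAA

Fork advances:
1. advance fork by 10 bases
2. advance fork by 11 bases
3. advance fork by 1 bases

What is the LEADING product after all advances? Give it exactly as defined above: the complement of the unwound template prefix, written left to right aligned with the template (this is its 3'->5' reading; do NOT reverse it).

Answer: CCTAAGTGCCCTAGCTGGAATT

Derivation:
Step 1: advance 10 -> fork_pos = 0 + 10 = 10.
Step 2: advance 11 -> fork_pos = 10 + 11 = 21.
Step 3: advance 1 -> fork_pos = 21 + 1 = 22.
Unwound prefix: template[0:22] = GGATTCACGGGATCGACCTTAA
Complement it base by base (A<->T, C<->G), keeping left-to-right order:
  [0:5] GGATT -> CCTAA
  [5:10] CACGG -> GTGCC
  [10:15] GATCG -> CTAGC
  [15:20] ACCTT -> TGGAA
  [20:22] AA -> TT
Concatenate: CCTAAGTGCCCTAGCTGGAATT (length 22; written aligned with the template, i.e. 3'->5').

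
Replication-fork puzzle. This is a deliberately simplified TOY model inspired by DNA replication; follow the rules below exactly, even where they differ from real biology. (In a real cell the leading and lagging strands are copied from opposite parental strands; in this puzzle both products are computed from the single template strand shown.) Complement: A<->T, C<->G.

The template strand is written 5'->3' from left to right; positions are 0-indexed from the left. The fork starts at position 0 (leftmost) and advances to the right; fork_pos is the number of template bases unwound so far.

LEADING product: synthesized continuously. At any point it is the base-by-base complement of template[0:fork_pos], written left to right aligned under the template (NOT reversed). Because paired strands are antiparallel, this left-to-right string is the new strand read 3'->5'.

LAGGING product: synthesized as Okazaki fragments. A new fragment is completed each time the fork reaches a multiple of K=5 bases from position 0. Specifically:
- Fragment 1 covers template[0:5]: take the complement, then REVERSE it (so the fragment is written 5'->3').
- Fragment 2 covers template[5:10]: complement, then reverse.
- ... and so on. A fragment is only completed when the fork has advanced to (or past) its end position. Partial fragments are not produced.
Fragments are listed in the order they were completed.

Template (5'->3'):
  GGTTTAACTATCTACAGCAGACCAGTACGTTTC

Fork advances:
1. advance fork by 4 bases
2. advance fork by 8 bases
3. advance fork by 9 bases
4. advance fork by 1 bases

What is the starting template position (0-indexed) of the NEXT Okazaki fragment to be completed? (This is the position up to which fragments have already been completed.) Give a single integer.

Step 1: advance 4 -> fork_pos = 0 + 4 = 4. Next multiple of 5 is 5 (not reached); still 0 fragment(s).
Step 2: advance 8 -> fork_pos = 4 + 8 = 12. Reached multiple(s) of 5: 5, 10 -> fragments 1-2 completed (2 total).
Step 3: advance 9 -> fork_pos = 12 + 9 = 21. Reached multiple(s) of 5: 15, 20 -> fragments 3-4 completed (4 total).
Step 4: advance 1 -> fork_pos = 21 + 1 = 22. Next multiple of 5 is 25 (not reached); still 4 fragment(s).
4 fragment(s) completed, covering template[0:20] (4 x 5 = 20). The next fragment, fragment 5, covers template[20:25], so it starts at position 20.

Answer: 20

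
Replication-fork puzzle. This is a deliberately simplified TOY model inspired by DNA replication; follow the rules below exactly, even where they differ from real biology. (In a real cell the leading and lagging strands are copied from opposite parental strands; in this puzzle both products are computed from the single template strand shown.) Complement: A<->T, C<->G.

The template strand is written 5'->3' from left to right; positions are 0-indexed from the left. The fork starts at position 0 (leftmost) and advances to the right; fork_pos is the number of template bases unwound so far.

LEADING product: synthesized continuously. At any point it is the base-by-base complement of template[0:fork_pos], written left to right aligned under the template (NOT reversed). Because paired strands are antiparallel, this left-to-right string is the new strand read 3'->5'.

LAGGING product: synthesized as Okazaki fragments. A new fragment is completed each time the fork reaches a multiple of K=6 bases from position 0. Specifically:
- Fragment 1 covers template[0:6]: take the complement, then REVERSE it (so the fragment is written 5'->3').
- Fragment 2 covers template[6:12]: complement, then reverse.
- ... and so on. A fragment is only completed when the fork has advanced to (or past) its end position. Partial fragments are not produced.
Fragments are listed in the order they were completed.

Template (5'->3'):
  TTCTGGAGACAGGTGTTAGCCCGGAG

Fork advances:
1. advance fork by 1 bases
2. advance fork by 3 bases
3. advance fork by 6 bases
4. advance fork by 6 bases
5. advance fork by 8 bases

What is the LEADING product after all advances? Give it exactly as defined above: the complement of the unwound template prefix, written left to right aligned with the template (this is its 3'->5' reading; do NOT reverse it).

Step 1: advance 1 -> fork_pos = 0 + 1 = 1.
Step 2: advance 3 -> fork_pos = 1 + 3 = 4.
Step 3: advance 6 -> fork_pos = 4 + 6 = 10.
Step 4: advance 6 -> fork_pos = 10 + 6 = 16.
Step 5: advance 8 -> fork_pos = 16 + 8 = 24.
Unwound prefix: template[0:24] = TTCTGGAGACAGGTGTTAGCCCGG
Complement it base by base (A<->T, C<->G), keeping left-to-right order:
  [0:5] TTCTG -> AAGAC
  [5:10] GAGAC -> CTCTG
  [10:15] AGGTG -> TCCAC
  [15:20] TTAGC -> AATCG
  [20:24] CCGG -> GGCC
Concatenate: AAGACCTCTGTCCACAATCGGGCC (length 24; written aligned with the template, i.e. 3'->5').

Answer: AAGACCTCTGTCCACAATCGGGCC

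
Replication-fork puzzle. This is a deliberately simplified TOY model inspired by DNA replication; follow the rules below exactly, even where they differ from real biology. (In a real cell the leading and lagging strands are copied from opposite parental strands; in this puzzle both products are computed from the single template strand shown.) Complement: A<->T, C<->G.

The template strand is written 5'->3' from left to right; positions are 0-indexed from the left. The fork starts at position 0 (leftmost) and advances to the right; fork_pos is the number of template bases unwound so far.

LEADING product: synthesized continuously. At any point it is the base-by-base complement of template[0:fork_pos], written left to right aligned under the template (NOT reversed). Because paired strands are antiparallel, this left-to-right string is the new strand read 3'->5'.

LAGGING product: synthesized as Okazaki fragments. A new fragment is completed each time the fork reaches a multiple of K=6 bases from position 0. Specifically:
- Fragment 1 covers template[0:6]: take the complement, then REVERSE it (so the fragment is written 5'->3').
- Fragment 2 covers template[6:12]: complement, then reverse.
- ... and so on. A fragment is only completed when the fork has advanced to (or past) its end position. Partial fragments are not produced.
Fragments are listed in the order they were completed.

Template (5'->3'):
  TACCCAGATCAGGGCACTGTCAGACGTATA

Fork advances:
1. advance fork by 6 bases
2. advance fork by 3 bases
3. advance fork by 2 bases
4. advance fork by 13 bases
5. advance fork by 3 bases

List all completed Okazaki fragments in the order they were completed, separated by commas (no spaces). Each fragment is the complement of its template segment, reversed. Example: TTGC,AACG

Step 1: advance 6 -> fork_pos = 0 + 6 = 6. Reached multiple(s) of 6: 6 -> fragment 1 completed (1 total).
Step 2: advance 3 -> fork_pos = 6 + 3 = 9. Next multiple of 6 is 12 (not reached); still 1 fragment(s).
Step 3: advance 2 -> fork_pos = 9 + 2 = 11. Next multiple of 6 is 12 (not reached); still 1 fragment(s).
Step 4: advance 13 -> fork_pos = 11 + 13 = 24. Reached multiple(s) of 6: 12, 18, 24 -> fragments 2-4 completed (4 total).
Step 5: advance 3 -> fork_pos = 24 + 3 = 27. Next multiple of 6 is 30 (not reached); still 4 fragment(s).
Final fork_pos = 27, so 4 fragment(s) are complete. Build each: template segment -> complement -> reverse.
Fragment 1: template[0:6] = TACCCA -> complement ATGGGT -> reversed TGGGTA
Fragment 2: template[6:12] = GATCAG -> complement CTAGTC -> reversed CTGATC
Fragment 3: template[12:18] = GGCACT -> complement CCGTGA -> reversed AGTGCC
Fragment 4: template[18:24] = GTCAGA -> complement CAGTCT -> reversed TCTGAC

Answer: TGGGTA,CTGATC,AGTGCC,TCTGAC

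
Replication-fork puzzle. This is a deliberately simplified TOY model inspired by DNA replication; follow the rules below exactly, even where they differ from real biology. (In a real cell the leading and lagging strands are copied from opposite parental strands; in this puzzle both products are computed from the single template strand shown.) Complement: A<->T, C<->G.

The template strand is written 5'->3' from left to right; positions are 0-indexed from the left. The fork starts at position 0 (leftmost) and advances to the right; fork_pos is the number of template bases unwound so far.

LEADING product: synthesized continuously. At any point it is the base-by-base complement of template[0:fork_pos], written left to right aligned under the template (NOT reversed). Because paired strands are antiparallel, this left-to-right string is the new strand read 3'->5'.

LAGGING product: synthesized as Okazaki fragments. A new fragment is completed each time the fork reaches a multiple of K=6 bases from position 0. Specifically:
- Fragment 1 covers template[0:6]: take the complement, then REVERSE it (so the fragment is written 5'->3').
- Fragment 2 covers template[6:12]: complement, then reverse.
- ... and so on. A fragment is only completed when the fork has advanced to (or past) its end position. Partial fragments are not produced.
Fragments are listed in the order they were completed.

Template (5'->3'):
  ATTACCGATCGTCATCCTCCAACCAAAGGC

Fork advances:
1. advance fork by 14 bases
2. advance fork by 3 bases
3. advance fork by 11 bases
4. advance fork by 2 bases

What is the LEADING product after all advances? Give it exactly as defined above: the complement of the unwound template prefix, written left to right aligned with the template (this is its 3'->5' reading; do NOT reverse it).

Step 1: advance 14 -> fork_pos = 0 + 14 = 14.
Step 2: advance 3 -> fork_pos = 14 + 3 = 17.
Step 3: advance 11 -> fork_pos = 17 + 11 = 28.
Step 4: advance 2 -> fork_pos = 28 + 2 = 30.
Unwound prefix: template[0:30] = ATTACCGATCGTCATCCTCCAACCAAAGGC
Complement it base by base (A<->T, C<->G), keeping left-to-right order:
  [0:5] ATTAC -> TAATG
  [5:10] CGATC -> GCTAG
  [10:15] GTCAT -> CAGTA
  [15:20] CCTCC -> GGAGG
  [20:25] AACCA -> TTGGT
  [25:30] AAGGC -> TTCCG
Concatenate: TAATGGCTAGCAGTAGGAGGTTGGTTTCCG (length 30; written aligned with the template, i.e. 3'->5').

Answer: TAATGGCTAGCAGTAGGAGGTTGGTTTCCG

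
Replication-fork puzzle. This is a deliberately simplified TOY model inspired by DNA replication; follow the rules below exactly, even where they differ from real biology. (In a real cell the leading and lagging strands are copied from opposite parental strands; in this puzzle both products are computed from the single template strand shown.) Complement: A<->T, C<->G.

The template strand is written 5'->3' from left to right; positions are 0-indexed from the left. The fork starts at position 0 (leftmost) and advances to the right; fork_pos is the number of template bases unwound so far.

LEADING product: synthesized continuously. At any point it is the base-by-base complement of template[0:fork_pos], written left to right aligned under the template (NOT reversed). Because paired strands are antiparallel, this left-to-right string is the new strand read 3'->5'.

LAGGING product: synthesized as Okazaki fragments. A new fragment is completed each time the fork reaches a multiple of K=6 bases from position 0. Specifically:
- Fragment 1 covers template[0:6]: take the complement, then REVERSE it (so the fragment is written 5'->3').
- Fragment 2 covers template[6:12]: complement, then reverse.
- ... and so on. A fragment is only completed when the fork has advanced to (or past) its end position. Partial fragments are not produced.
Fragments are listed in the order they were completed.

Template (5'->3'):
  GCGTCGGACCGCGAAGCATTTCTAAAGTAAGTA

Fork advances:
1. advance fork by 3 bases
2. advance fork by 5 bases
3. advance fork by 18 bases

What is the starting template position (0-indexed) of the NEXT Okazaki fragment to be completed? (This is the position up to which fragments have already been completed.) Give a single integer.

Step 1: advance 3 -> fork_pos = 0 + 3 = 3. Next multiple of 6 is 6 (not reached); still 0 fragment(s).
Step 2: advance 5 -> fork_pos = 3 + 5 = 8. Reached multiple(s) of 6: 6 -> fragment 1 completed (1 total).
Step 3: advance 18 -> fork_pos = 8 + 18 = 26. Reached multiple(s) of 6: 12, 18, 24 -> fragments 2-4 completed (4 total).
4 fragment(s) completed, covering template[0:24] (4 x 6 = 24). The next fragment, fragment 5, covers template[24:30], so it starts at position 24.

Answer: 24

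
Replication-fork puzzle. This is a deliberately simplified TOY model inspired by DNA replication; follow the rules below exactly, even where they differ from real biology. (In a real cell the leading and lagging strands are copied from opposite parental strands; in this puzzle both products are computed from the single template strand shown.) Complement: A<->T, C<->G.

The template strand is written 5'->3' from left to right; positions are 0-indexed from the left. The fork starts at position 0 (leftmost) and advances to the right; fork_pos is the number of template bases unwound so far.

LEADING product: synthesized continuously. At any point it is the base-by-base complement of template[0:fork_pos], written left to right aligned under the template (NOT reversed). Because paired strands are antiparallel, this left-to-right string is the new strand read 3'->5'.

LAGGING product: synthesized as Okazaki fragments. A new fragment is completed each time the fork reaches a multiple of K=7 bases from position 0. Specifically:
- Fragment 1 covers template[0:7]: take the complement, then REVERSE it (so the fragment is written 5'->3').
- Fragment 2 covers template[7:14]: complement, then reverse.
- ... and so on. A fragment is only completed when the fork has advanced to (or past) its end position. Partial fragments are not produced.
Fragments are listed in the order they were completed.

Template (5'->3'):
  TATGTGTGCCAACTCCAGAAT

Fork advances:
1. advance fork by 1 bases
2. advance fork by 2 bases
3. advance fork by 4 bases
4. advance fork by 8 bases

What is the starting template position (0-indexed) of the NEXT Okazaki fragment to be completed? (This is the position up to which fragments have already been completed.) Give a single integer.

Answer: 14

Derivation:
Step 1: advance 1 -> fork_pos = 0 + 1 = 1. Next multiple of 7 is 7 (not reached); still 0 fragment(s).
Step 2: advance 2 -> fork_pos = 1 + 2 = 3. Next multiple of 7 is 7 (not reached); still 0 fragment(s).
Step 3: advance 4 -> fork_pos = 3 + 4 = 7. Reached multiple(s) of 7: 7 -> fragment 1 completed (1 total).
Step 4: advance 8 -> fork_pos = 7 + 8 = 15. Reached multiple(s) of 7: 14 -> fragment 2 completed (2 total).
2 fragment(s) completed, covering template[0:14] (2 x 7 = 14). The next fragment, fragment 3, covers template[14:21], so it starts at position 14.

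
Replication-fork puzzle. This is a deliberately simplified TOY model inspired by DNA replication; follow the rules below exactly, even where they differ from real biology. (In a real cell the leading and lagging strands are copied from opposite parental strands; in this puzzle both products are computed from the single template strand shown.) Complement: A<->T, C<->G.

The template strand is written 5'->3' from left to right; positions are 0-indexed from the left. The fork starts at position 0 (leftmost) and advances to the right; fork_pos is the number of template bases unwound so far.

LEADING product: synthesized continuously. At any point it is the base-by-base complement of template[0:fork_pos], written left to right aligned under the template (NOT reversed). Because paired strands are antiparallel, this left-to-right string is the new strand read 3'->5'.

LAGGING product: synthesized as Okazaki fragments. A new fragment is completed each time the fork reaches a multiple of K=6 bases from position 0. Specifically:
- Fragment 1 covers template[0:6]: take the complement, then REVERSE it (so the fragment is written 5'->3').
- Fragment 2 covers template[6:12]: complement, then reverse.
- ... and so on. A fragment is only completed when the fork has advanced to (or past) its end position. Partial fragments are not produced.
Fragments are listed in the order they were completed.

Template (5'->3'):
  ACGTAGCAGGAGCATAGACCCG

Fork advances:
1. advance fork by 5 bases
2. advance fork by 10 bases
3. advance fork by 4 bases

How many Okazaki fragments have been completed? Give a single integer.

Answer: 3

Derivation:
Step 1: advance 5 -> fork_pos = 0 + 5 = 5. Next multiple of 6 is 6 (not reached); still 0 fragment(s).
Step 2: advance 10 -> fork_pos = 5 + 10 = 15. Reached multiple(s) of 6: 6, 12 -> fragments 1-2 completed (2 total).
Step 3: advance 4 -> fork_pos = 15 + 4 = 19. Reached multiple(s) of 6: 18 -> fragment 3 completed (3 total).
Check: final fork_pos = 19; the multiples of 6 that are <= 19 are 6..18 -> 19 // 6 = 3 completed fragment(s).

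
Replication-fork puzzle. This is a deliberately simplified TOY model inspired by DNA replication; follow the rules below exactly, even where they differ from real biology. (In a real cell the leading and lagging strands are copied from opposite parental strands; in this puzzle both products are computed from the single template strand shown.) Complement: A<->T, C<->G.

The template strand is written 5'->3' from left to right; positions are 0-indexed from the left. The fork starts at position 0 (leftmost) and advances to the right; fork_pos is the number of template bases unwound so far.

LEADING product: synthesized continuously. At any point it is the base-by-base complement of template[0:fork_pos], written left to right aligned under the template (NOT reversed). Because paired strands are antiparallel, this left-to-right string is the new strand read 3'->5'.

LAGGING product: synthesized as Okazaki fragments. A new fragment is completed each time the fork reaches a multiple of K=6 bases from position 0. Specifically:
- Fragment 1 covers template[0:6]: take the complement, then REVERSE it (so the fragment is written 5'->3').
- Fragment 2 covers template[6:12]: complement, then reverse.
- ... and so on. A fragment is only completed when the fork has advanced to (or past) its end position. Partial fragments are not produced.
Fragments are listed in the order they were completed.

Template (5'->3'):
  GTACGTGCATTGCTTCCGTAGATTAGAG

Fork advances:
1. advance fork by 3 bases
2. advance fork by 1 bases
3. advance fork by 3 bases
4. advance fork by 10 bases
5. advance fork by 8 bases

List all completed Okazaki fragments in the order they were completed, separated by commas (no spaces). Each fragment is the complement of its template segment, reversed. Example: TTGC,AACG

Answer: ACGTAC,CAATGC,CGGAAG,AATCTA

Derivation:
Step 1: advance 3 -> fork_pos = 0 + 3 = 3. Next multiple of 6 is 6 (not reached); still 0 fragment(s).
Step 2: advance 1 -> fork_pos = 3 + 1 = 4. Next multiple of 6 is 6 (not reached); still 0 fragment(s).
Step 3: advance 3 -> fork_pos = 4 + 3 = 7. Reached multiple(s) of 6: 6 -> fragment 1 completed (1 total).
Step 4: advance 10 -> fork_pos = 7 + 10 = 17. Reached multiple(s) of 6: 12 -> fragment 2 completed (2 total).
Step 5: advance 8 -> fork_pos = 17 + 8 = 25. Reached multiple(s) of 6: 18, 24 -> fragments 3-4 completed (4 total).
Final fork_pos = 25, so 4 fragment(s) are complete. Build each: template segment -> complement -> reverse.
Fragment 1: template[0:6] = GTACGT -> complement CATGCA -> reversed ACGTAC
Fragment 2: template[6:12] = GCATTG -> complement CGTAAC -> reversed CAATGC
Fragment 3: template[12:18] = CTTCCG -> complement GAAGGC -> reversed CGGAAG
Fragment 4: template[18:24] = TAGATT -> complement ATCTAA -> reversed AATCTA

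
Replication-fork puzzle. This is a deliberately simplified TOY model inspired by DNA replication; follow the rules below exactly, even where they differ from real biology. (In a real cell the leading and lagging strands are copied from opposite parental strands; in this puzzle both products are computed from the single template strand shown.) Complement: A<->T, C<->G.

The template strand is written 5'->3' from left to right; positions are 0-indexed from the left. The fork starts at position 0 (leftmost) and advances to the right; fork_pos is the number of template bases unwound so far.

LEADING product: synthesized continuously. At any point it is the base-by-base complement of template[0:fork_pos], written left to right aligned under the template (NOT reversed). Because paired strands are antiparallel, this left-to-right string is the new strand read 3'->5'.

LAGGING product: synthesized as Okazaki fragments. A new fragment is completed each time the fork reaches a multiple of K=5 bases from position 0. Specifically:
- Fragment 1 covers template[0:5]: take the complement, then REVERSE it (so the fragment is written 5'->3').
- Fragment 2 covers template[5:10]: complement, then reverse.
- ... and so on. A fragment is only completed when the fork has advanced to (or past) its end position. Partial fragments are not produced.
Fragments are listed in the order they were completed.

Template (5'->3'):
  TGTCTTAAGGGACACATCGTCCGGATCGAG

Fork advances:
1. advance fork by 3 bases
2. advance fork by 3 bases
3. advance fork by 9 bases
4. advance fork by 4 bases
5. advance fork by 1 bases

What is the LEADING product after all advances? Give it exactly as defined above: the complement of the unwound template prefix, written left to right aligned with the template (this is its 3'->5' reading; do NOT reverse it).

Step 1: advance 3 -> fork_pos = 0 + 3 = 3.
Step 2: advance 3 -> fork_pos = 3 + 3 = 6.
Step 3: advance 9 -> fork_pos = 6 + 9 = 15.
Step 4: advance 4 -> fork_pos = 15 + 4 = 19.
Step 5: advance 1 -> fork_pos = 19 + 1 = 20.
Unwound prefix: template[0:20] = TGTCTTAAGGGACACATCGT
Complement it base by base (A<->T, C<->G), keeping left-to-right order:
  [0:5] TGTCT -> ACAGA
  [5:10] TAAGG -> ATTCC
  [10:15] GACAC -> CTGTG
  [15:20] ATCGT -> TAGCA
Concatenate: ACAGAATTCCCTGTGTAGCA (length 20; written aligned with the template, i.e. 3'->5').

Answer: ACAGAATTCCCTGTGTAGCA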